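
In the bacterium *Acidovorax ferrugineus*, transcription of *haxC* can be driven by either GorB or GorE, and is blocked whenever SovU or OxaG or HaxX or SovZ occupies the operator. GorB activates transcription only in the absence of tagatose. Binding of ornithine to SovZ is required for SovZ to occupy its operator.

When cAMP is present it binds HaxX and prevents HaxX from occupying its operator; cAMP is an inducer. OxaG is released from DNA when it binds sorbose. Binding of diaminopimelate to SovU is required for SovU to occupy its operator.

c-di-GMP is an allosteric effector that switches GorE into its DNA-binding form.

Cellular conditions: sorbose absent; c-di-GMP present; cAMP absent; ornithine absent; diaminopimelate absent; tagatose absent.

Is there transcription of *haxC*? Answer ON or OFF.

Diaminopimelate is absent, so SovU is inactive.
Sorbose is absent, so OxaG is active.
Tagatose is absent, so GorB is active.
cAMP is absent, so HaxX is active.
Ornithine is absent, so SovZ is inactive.
c-di-GMP is present, so GorE is active.
With repressor OxaG bound, *haxC* is not transcribed.

OFF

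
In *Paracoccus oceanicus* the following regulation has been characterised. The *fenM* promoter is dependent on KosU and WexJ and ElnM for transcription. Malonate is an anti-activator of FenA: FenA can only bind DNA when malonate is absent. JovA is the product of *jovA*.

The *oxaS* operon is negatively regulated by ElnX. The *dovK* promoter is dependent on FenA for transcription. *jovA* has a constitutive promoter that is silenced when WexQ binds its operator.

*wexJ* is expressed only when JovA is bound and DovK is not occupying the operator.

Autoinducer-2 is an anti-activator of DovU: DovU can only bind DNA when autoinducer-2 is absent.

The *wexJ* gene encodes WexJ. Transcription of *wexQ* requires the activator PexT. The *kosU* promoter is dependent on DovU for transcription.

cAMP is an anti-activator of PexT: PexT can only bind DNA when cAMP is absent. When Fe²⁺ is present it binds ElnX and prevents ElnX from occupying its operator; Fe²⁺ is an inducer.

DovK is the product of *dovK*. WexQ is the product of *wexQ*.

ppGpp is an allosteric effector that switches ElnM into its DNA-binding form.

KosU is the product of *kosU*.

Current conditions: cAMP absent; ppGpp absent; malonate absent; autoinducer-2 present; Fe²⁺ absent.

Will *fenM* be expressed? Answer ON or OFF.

Autoinducer-2 is present, so DovU is inactive.
Required activator DovU is absent, so *kosU* is not transcribed.
So KosU is not produced.
cAMP is absent, so PexT is active.
No repressor is bound and PexT is active, so *wexQ* is transcribed.
So WexQ is produced and active.
With repressor WexQ bound, *jovA* is not transcribed.
So JovA is not produced.
Malonate is absent, so FenA is active.
No repressor is bound and FenA is active, so *dovK* is transcribed.
So DovK is produced and active.
With repressor DovK bound, *wexJ* is not transcribed.
So WexJ is not produced.
ppGpp is absent, so ElnM is inactive.
Required activator KosU is absent, so *fenM* is not transcribed.

OFF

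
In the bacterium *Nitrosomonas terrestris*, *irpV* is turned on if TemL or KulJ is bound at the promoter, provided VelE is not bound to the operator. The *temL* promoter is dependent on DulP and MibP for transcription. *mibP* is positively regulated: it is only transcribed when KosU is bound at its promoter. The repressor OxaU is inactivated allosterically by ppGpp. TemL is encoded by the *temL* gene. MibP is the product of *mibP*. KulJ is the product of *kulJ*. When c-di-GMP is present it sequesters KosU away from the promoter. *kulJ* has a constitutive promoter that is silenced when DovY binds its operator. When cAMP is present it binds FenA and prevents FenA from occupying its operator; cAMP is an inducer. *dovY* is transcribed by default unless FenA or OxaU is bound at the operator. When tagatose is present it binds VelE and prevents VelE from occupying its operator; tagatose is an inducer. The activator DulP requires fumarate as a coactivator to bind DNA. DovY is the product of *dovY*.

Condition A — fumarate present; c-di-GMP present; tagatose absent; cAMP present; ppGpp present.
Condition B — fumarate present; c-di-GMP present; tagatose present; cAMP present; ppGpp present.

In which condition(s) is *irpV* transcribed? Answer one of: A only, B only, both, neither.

neither

Condition A:
Fumarate is present, so DulP is active.
c-di-GMP is present, so KosU is inactive.
Required activator KosU is absent, so *mibP* is not transcribed.
So MibP is not produced.
Required activator MibP is absent, so *temL* is not transcribed.
So TemL is not produced.
Tagatose is absent, so VelE is active.
cAMP is present, so FenA is inactive.
ppGpp is present, so OxaU is inactive.
With no repressor bound, *dovY* is transcribed.
So DovY is produced and active.
With repressor DovY bound, *kulJ* is not transcribed.
So KulJ is not produced.
With repressor VelE bound, *irpV* is not transcribed.
→ *irpV* is OFF in A.
Condition B:
Fumarate is present, so DulP is active.
c-di-GMP is present, so KosU is inactive.
Required activator KosU is absent, so *mibP* is not transcribed.
So MibP is not produced.
Required activator MibP is absent, so *temL* is not transcribed.
So TemL is not produced.
Tagatose is present, so VelE is inactive.
cAMP is present, so FenA is inactive.
ppGpp is present, so OxaU is inactive.
With no repressor bound, *dovY* is transcribed.
So DovY is produced and active.
With repressor DovY bound, *kulJ* is not transcribed.
So KulJ is not produced.
No activator is available at the *irpV* promoter, so *irpV* is not transcribed.
→ *irpV* is OFF in B.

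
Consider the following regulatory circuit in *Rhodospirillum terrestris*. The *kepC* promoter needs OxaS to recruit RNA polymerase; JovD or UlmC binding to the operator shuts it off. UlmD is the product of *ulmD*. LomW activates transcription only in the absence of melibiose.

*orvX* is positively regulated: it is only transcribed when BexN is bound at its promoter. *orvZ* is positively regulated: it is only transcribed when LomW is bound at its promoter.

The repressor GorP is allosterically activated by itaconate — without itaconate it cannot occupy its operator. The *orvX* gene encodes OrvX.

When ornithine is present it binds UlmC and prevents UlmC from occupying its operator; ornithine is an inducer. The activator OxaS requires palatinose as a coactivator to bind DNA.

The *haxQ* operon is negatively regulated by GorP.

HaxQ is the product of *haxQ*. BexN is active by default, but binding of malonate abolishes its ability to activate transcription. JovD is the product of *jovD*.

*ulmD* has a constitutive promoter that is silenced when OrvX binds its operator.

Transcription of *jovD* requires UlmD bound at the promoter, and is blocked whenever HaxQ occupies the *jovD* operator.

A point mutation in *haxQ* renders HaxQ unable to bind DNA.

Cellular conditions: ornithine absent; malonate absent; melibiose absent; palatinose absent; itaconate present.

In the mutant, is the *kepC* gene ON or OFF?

Palatinose is absent, so OxaS is inactive.
Malonate is absent, so BexN is active.
No repressor is bound and BexN is active, so *orvX* is transcribed.
So OrvX is produced and active.
With repressor OrvX bound, *ulmD* is not transcribed.
So UlmD is not produced.
HaxQ is non-functional in this strain, so it has no effect.
Required activator UlmD is absent, so *jovD* is not transcribed.
So JovD is not produced.
Ornithine is absent, so UlmC is active.
With repressor UlmC bound, *kepC* is not transcribed.

OFF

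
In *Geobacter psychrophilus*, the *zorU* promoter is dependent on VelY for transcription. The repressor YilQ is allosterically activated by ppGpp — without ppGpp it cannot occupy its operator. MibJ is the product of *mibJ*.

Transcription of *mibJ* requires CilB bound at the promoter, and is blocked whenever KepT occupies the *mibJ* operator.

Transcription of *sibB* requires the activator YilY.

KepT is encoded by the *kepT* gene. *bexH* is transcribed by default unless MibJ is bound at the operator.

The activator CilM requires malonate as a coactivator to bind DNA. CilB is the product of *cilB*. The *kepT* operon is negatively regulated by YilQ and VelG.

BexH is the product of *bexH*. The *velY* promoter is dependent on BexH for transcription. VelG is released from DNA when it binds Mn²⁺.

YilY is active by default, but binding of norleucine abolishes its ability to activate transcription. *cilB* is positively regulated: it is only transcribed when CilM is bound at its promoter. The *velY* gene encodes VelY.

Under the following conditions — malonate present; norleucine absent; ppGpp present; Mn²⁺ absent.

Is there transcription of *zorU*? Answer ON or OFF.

Malonate is present, so CilM is active.
No repressor is bound and CilM is active, so *cilB* is transcribed.
So CilB is produced and active.
ppGpp is present, so YilQ is active.
Mn²⁺ is absent, so VelG is active.
With repressor YilQ bound, *kepT* is not transcribed.
So KepT is not produced.
No repressor is bound and CilB is active, so *mibJ* is transcribed.
So MibJ is produced and active.
With repressor MibJ bound, *bexH* is not transcribed.
So BexH is not produced.
Required activator BexH is absent, so *velY* is not transcribed.
So VelY is not produced.
Required activator VelY is absent, so *zorU* is not transcribed.

OFF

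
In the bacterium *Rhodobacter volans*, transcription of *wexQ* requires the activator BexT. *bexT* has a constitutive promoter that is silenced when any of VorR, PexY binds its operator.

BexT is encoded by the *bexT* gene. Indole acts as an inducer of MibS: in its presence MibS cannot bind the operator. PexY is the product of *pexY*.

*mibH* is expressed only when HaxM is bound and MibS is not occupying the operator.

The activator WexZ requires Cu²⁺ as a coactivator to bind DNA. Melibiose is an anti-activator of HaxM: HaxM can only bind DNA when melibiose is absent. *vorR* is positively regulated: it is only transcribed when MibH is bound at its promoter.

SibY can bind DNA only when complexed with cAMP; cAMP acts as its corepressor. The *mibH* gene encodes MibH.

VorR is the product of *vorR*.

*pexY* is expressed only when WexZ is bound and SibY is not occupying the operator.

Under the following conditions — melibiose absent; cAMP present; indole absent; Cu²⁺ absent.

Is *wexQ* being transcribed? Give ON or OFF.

ON

Indole is absent, so MibS is active.
Melibiose is absent, so HaxM is active.
With repressor MibS bound, *mibH* is not transcribed.
So MibH is not produced.
Required activator MibH is absent, so *vorR* is not transcribed.
So VorR is not produced.
cAMP is present, so SibY is active.
Cu²⁺ is absent, so WexZ is inactive.
With repressor SibY bound, *pexY* is not transcribed.
So PexY is not produced.
With no repressor bound, *bexT* is transcribed.
So BexT is produced and active.
No repressor is bound and BexT is active, so *wexQ* is transcribed.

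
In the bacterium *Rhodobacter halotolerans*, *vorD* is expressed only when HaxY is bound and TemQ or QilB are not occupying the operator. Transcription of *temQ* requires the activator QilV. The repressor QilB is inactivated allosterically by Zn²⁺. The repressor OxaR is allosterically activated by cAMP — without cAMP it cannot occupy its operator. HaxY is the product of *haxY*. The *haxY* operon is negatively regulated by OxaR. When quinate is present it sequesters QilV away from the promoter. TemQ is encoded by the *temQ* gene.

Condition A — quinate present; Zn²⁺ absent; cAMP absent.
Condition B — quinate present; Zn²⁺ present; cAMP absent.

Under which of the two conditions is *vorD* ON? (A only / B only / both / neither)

B only

Condition A:
Quinate is present, so QilV is inactive.
Required activator QilV is absent, so *temQ* is not transcribed.
So TemQ is not produced.
Zn²⁺ is absent, so QilB is active.
cAMP is absent, so OxaR is inactive.
With no repressor bound, *haxY* is transcribed.
So HaxY is produced and active.
With repressor QilB bound, *vorD* is not transcribed.
→ *vorD* is OFF in A.
Condition B:
Quinate is present, so QilV is inactive.
Required activator QilV is absent, so *temQ* is not transcribed.
So TemQ is not produced.
Zn²⁺ is present, so QilB is inactive.
cAMP is absent, so OxaR is inactive.
With no repressor bound, *haxY* is transcribed.
So HaxY is produced and active.
No repressor is bound and HaxY is active, so *vorD* is transcribed.
→ *vorD* is ON in B.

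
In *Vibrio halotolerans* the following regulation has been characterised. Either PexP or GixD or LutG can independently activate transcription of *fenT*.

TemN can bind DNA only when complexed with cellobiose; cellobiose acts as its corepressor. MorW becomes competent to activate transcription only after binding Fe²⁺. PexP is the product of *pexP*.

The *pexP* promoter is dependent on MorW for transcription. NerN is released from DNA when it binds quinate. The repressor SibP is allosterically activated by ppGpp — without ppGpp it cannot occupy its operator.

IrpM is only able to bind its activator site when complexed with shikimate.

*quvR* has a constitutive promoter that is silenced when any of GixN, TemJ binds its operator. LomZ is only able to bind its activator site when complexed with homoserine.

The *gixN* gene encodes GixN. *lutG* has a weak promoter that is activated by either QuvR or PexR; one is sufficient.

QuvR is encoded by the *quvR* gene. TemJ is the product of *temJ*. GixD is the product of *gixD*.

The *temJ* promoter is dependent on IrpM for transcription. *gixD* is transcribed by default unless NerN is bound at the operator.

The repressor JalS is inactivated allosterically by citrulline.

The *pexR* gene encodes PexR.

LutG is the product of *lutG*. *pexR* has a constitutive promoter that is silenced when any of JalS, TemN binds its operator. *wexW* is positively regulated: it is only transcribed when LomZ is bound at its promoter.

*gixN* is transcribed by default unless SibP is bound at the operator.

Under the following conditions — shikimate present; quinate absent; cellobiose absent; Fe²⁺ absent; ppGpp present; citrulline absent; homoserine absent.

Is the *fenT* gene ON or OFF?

Fe²⁺ is absent, so MorW is inactive.
Required activator MorW is absent, so *pexP* is not transcribed.
So PexP is not produced.
Quinate is absent, so NerN is active.
With repressor NerN bound, *gixD* is not transcribed.
So GixD is not produced.
ppGpp is present, so SibP is active.
With repressor SibP bound, *gixN* is not transcribed.
So GixN is not produced.
Shikimate is present, so IrpM is active.
No repressor is bound and IrpM is active, so *temJ* is transcribed.
So TemJ is produced and active.
With repressor TemJ bound, *quvR* is not transcribed.
So QuvR is not produced.
Citrulline is absent, so JalS is active.
Cellobiose is absent, so TemN is inactive.
With repressor JalS bound, *pexR* is not transcribed.
So PexR is not produced.
No activator is available at the *lutG* promoter, so *lutG* is not transcribed.
So LutG is not produced.
No activator is available at the *fenT* promoter, so *fenT* is not transcribed.

OFF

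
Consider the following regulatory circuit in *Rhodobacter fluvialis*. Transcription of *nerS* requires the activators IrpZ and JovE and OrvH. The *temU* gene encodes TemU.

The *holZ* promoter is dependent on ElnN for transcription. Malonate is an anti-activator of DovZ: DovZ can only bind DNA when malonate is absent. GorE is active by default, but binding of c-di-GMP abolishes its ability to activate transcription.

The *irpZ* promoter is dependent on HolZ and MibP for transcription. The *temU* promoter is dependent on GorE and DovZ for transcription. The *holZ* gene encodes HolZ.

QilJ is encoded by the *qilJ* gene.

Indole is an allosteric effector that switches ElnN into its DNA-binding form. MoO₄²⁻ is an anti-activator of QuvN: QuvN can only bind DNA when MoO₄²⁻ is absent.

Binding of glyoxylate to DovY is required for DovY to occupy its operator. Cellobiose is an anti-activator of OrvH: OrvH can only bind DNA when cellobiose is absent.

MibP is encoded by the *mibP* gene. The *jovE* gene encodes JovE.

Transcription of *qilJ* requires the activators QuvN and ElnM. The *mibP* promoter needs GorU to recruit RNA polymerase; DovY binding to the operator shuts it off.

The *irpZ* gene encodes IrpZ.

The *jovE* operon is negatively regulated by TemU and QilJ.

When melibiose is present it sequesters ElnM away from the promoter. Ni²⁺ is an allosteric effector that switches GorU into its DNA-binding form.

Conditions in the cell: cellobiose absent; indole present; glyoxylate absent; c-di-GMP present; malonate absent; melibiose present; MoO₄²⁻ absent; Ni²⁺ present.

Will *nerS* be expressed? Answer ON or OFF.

Indole is present, so ElnN is active.
No repressor is bound and ElnN is active, so *holZ* is transcribed.
So HolZ is produced and active.
Glyoxylate is absent, so DovY is inactive.
Ni²⁺ is present, so GorU is active.
No repressor is bound and GorU is active, so *mibP* is transcribed.
So MibP is produced and active.
No repressor is bound and HolZ and MibP are active, so *irpZ* is transcribed.
So IrpZ is produced and active.
c-di-GMP is present, so GorE is inactive.
Malonate is absent, so DovZ is active.
Required activator GorE is absent, so *temU* is not transcribed.
So TemU is not produced.
MoO₄²⁻ is absent, so QuvN is active.
Melibiose is present, so ElnM is inactive.
Required activator ElnM is absent, so *qilJ* is not transcribed.
So QilJ is not produced.
With no repressor bound, *jovE* is transcribed.
So JovE is produced and active.
Cellobiose is absent, so OrvH is active.
No repressor is bound and IrpZ and JovE and OrvH are active, so *nerS* is transcribed.

ON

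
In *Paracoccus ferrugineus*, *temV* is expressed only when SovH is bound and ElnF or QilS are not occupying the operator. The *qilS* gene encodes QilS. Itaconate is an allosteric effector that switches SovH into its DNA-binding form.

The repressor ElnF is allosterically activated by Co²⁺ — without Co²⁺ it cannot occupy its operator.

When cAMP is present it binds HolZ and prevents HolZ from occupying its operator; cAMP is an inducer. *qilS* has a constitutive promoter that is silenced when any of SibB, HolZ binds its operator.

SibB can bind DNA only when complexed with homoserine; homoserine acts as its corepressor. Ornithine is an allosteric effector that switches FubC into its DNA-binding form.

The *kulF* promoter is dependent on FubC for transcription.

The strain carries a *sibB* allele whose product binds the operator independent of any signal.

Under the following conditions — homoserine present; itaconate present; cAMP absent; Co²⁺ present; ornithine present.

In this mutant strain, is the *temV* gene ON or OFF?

OFF

Co²⁺ is present, so ElnF is active.
SibB is constitutively active in this strain.
cAMP is absent, so HolZ is active.
With repressor SibB bound, *qilS* is not transcribed.
So QilS is not produced.
Itaconate is present, so SovH is active.
With repressor ElnF bound, *temV* is not transcribed.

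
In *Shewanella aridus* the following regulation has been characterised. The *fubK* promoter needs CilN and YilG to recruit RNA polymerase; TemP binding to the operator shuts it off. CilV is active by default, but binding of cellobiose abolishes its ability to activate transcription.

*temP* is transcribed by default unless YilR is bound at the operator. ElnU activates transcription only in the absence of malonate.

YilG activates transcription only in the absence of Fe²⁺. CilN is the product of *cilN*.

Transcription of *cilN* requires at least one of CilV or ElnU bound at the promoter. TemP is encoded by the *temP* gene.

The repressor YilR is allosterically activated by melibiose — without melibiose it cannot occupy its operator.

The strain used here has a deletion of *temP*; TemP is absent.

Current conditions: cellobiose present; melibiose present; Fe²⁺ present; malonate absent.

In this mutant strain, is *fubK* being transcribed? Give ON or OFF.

OFF

TemP is non-functional in this strain, so it has no effect.
Cellobiose is present, so CilV is inactive.
Malonate is absent, so ElnU is active.
Activator ElnU is present, so *cilN* is transcribed.
So CilN is produced and active.
Fe²⁺ is present, so YilG is inactive.
Required activator YilG is absent, so *fubK* is not transcribed.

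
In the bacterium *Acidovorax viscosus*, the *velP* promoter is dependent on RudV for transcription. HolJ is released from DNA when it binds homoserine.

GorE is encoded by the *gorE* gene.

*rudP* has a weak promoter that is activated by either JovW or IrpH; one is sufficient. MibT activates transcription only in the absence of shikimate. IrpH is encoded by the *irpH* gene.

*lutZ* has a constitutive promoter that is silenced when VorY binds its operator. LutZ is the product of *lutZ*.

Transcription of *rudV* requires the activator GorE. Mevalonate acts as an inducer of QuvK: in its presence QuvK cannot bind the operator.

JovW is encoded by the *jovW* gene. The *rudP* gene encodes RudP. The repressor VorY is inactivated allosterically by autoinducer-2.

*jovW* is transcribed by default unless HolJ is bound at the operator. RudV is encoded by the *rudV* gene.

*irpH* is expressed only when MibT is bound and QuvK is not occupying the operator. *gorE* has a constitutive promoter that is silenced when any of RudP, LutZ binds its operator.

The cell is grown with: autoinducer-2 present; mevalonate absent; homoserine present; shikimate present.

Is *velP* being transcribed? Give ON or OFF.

OFF

Homoserine is present, so HolJ is inactive.
With no repressor bound, *jovW* is transcribed.
So JovW is produced and active.
Shikimate is present, so MibT is inactive.
Mevalonate is absent, so QuvK is active.
With repressor QuvK bound, *irpH* is not transcribed.
So IrpH is not produced.
Activator JovW is present, so *rudP* is transcribed.
So RudP is produced and active.
Autoinducer-2 is present, so VorY is inactive.
With no repressor bound, *lutZ* is transcribed.
So LutZ is produced and active.
With repressor RudP bound, *gorE* is not transcribed.
So GorE is not produced.
Required activator GorE is absent, so *rudV* is not transcribed.
So RudV is not produced.
Required activator RudV is absent, so *velP* is not transcribed.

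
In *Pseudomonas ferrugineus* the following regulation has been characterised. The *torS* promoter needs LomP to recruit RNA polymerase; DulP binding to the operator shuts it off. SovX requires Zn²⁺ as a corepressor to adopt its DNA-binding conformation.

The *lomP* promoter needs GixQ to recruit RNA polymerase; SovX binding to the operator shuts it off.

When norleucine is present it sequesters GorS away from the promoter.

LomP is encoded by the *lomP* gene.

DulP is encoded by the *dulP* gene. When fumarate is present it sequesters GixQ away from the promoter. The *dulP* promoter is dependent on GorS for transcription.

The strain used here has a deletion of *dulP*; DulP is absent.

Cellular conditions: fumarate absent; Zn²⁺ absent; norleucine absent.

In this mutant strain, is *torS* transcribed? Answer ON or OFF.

ON

DulP is non-functional in this strain, so it has no effect.
Zn²⁺ is absent, so SovX is inactive.
Fumarate is absent, so GixQ is active.
No repressor is bound and GixQ is active, so *lomP* is transcribed.
So LomP is produced and active.
No repressor is bound and LomP is active, so *torS* is transcribed.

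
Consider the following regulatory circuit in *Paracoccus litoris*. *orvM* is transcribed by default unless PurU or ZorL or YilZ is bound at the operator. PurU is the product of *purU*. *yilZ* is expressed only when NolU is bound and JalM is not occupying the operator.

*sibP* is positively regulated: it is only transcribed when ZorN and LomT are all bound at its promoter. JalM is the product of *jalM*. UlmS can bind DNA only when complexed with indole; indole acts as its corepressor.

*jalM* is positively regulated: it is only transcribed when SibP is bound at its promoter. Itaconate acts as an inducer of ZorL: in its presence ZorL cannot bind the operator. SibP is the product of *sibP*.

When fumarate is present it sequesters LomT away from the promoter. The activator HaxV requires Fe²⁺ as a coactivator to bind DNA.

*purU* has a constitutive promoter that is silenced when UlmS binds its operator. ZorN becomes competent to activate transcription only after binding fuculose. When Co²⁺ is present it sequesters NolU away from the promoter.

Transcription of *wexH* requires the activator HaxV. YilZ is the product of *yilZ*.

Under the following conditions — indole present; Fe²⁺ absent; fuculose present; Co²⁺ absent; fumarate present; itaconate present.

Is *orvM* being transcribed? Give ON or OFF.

OFF

Indole is present, so UlmS is active.
With repressor UlmS bound, *purU* is not transcribed.
So PurU is not produced.
Itaconate is present, so ZorL is inactive.
Co²⁺ is absent, so NolU is active.
Fuculose is present, so ZorN is active.
Fumarate is present, so LomT is inactive.
Required activator LomT is absent, so *sibP* is not transcribed.
So SibP is not produced.
Required activator SibP is absent, so *jalM* is not transcribed.
So JalM is not produced.
No repressor is bound and NolU is active, so *yilZ* is transcribed.
So YilZ is produced and active.
With repressor YilZ bound, *orvM* is not transcribed.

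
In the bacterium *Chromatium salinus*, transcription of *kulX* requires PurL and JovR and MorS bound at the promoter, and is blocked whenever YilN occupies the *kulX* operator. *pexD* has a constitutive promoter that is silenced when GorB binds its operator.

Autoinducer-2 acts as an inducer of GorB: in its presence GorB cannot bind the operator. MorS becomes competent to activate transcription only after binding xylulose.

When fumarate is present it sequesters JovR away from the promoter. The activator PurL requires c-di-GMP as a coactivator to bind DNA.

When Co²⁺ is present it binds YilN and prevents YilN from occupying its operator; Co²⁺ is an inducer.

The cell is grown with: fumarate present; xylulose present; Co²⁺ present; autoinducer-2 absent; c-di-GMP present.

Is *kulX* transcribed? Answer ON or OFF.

Co²⁺ is present, so YilN is inactive.
c-di-GMP is present, so PurL is active.
Fumarate is present, so JovR is inactive.
Xylulose is present, so MorS is active.
Required activator JovR is absent, so *kulX* is not transcribed.

OFF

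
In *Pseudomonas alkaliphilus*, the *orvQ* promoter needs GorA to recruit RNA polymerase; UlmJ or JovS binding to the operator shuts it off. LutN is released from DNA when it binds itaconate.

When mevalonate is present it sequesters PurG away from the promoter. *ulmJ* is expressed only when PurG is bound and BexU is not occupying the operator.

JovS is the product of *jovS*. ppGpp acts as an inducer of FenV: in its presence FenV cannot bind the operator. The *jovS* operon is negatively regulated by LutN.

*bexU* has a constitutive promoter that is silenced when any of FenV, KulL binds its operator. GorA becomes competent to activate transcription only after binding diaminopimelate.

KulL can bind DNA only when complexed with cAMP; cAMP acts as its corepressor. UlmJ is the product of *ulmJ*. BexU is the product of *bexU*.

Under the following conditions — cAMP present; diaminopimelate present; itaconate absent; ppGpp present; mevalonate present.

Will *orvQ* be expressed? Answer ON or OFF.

ppGpp is present, so FenV is inactive.
cAMP is present, so KulL is active.
With repressor KulL bound, *bexU* is not transcribed.
So BexU is not produced.
Mevalonate is present, so PurG is inactive.
Required activator PurG is absent, so *ulmJ* is not transcribed.
So UlmJ is not produced.
Itaconate is absent, so LutN is active.
With repressor LutN bound, *jovS* is not transcribed.
So JovS is not produced.
Diaminopimelate is present, so GorA is active.
No repressor is bound and GorA is active, so *orvQ* is transcribed.

ON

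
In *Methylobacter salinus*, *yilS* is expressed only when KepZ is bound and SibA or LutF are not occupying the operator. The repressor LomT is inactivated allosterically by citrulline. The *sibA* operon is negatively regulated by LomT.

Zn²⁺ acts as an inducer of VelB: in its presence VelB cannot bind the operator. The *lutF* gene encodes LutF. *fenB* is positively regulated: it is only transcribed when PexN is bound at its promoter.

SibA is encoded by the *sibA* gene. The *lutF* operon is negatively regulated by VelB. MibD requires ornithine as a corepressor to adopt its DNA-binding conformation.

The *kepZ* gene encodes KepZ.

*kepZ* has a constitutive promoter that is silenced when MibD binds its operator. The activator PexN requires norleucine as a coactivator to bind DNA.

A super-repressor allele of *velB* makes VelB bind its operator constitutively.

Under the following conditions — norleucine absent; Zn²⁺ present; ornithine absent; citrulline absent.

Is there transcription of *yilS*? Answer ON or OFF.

ON

Ornithine is absent, so MibD is inactive.
With no repressor bound, *kepZ* is transcribed.
So KepZ is produced and active.
Citrulline is absent, so LomT is active.
With repressor LomT bound, *sibA* is not transcribed.
So SibA is not produced.
VelB is constitutively active in this strain.
With repressor VelB bound, *lutF* is not transcribed.
So LutF is not produced.
No repressor is bound and KepZ is active, so *yilS* is transcribed.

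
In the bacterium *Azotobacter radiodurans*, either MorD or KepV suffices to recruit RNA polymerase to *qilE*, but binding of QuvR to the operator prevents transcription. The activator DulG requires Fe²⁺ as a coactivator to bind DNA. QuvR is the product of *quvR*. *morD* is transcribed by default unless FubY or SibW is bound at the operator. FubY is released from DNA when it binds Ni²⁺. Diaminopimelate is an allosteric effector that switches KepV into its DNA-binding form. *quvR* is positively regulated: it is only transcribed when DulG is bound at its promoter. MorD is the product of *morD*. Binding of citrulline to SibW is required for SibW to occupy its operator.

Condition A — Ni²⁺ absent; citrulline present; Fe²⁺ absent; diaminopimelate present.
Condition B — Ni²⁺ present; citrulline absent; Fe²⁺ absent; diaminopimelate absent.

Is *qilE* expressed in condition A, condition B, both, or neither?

Condition A:
Ni²⁺ is absent, so FubY is active.
Citrulline is present, so SibW is active.
With repressor FubY bound, *morD* is not transcribed.
So MorD is not produced.
Fe²⁺ is absent, so DulG is inactive.
Required activator DulG is absent, so *quvR* is not transcribed.
So QuvR is not produced.
Diaminopimelate is present, so KepV is active.
Activator KepV is present, so *qilE* is transcribed.
→ *qilE* is ON in A.
Condition B:
Ni²⁺ is present, so FubY is inactive.
Citrulline is absent, so SibW is inactive.
With no repressor bound, *morD* is transcribed.
So MorD is produced and active.
Fe²⁺ is absent, so DulG is inactive.
Required activator DulG is absent, so *quvR* is not transcribed.
So QuvR is not produced.
Diaminopimelate is absent, so KepV is inactive.
Activator MorD is present, so *qilE* is transcribed.
→ *qilE* is ON in B.

both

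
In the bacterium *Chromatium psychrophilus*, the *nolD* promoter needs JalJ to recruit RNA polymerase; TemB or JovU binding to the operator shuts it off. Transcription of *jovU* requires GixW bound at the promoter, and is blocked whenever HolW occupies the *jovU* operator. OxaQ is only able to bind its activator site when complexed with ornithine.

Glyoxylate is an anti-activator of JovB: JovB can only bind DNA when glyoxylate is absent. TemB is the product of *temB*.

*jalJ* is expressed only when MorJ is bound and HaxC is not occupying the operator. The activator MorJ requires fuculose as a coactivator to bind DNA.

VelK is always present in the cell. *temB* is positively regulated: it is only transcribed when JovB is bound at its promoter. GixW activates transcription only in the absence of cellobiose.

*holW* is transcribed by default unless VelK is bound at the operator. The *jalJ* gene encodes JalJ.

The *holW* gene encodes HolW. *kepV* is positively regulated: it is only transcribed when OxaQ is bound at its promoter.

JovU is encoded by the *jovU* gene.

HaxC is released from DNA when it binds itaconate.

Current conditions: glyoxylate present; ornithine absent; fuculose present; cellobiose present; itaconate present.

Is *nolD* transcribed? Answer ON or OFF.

ON

Fuculose is present, so MorJ is active.
Itaconate is present, so HaxC is inactive.
No repressor is bound and MorJ is active, so *jalJ* is transcribed.
So JalJ is produced and active.
Glyoxylate is present, so JovB is inactive.
Required activator JovB is absent, so *temB* is not transcribed.
So TemB is not produced.
Cellobiose is present, so GixW is inactive.
VelK is produced constitutively and is active.
With repressor VelK bound, *holW* is not transcribed.
So HolW is not produced.
Required activator GixW is absent, so *jovU* is not transcribed.
So JovU is not produced.
No repressor is bound and JalJ is active, so *nolD* is transcribed.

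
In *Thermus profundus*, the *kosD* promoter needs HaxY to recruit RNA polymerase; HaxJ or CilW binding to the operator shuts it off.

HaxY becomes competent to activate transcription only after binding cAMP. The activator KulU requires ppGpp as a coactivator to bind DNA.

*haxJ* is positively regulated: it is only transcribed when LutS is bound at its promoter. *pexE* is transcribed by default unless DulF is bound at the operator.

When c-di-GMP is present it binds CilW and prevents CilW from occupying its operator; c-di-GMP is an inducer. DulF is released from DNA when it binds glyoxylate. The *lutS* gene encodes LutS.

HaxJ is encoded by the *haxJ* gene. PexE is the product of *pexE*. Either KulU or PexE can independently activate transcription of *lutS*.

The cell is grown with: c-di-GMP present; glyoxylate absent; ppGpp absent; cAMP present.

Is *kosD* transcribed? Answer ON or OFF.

ppGpp is absent, so KulU is inactive.
Glyoxylate is absent, so DulF is active.
With repressor DulF bound, *pexE* is not transcribed.
So PexE is not produced.
No activator is available at the *lutS* promoter, so *lutS* is not transcribed.
So LutS is not produced.
Required activator LutS is absent, so *haxJ* is not transcribed.
So HaxJ is not produced.
cAMP is present, so HaxY is active.
c-di-GMP is present, so CilW is inactive.
No repressor is bound and HaxY is active, so *kosD* is transcribed.

ON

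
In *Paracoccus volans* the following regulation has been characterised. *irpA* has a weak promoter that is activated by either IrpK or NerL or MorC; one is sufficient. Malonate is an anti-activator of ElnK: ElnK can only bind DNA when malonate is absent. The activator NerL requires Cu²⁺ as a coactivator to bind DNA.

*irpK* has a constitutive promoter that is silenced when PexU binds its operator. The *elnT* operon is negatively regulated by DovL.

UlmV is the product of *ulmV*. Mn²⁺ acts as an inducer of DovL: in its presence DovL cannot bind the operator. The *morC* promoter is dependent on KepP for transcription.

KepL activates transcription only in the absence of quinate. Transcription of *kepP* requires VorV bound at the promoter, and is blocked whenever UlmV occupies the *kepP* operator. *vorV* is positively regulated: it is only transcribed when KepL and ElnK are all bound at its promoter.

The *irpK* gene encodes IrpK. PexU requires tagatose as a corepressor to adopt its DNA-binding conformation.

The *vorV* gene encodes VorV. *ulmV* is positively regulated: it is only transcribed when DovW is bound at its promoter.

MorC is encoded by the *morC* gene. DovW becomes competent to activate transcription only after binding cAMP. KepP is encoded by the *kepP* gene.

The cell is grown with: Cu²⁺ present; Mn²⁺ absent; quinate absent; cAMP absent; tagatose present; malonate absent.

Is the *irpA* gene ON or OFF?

Tagatose is present, so PexU is active.
With repressor PexU bound, *irpK* is not transcribed.
So IrpK is not produced.
Cu²⁺ is present, so NerL is active.
Quinate is absent, so KepL is active.
Malonate is absent, so ElnK is active.
No repressor is bound and KepL and ElnK are active, so *vorV* is transcribed.
So VorV is produced and active.
cAMP is absent, so DovW is inactive.
Required activator DovW is absent, so *ulmV* is not transcribed.
So UlmV is not produced.
No repressor is bound and VorV is active, so *kepP* is transcribed.
So KepP is produced and active.
No repressor is bound and KepP is active, so *morC* is transcribed.
So MorC is produced and active.
Activator NerL is present, so *irpA* is transcribed.

ON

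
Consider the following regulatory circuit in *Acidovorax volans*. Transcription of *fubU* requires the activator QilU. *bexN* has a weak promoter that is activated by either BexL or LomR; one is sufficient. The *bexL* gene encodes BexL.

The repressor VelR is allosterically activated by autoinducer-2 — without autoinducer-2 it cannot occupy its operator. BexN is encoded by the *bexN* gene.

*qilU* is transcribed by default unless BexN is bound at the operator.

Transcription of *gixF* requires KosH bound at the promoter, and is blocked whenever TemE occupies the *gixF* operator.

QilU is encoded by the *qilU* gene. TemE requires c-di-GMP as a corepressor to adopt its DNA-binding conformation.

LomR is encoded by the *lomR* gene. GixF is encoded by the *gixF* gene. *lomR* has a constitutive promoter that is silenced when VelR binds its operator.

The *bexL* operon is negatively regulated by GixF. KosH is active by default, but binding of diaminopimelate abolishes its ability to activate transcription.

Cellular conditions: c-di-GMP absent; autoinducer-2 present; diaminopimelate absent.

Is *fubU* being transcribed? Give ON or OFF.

c-di-GMP is absent, so TemE is inactive.
Diaminopimelate is absent, so KosH is active.
No repressor is bound and KosH is active, so *gixF* is transcribed.
So GixF is produced and active.
With repressor GixF bound, *bexL* is not transcribed.
So BexL is not produced.
Autoinducer-2 is present, so VelR is active.
With repressor VelR bound, *lomR* is not transcribed.
So LomR is not produced.
No activator is available at the *bexN* promoter, so *bexN* is not transcribed.
So BexN is not produced.
With no repressor bound, *qilU* is transcribed.
So QilU is produced and active.
No repressor is bound and QilU is active, so *fubU* is transcribed.

ON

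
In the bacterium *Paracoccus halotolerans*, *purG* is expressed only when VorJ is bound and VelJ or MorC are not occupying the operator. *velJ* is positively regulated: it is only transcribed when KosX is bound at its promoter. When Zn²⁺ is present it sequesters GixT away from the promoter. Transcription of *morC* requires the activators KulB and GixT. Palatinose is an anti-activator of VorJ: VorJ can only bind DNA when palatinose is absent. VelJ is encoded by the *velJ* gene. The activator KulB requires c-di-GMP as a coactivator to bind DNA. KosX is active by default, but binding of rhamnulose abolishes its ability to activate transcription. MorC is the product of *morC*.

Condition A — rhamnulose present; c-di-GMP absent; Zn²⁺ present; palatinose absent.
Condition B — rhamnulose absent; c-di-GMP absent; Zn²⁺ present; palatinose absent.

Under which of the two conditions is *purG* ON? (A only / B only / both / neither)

A only

Condition A:
Rhamnulose is present, so KosX is inactive.
Required activator KosX is absent, so *velJ* is not transcribed.
So VelJ is not produced.
c-di-GMP is absent, so KulB is inactive.
Zn²⁺ is present, so GixT is inactive.
Required activator KulB is absent, so *morC* is not transcribed.
So MorC is not produced.
Palatinose is absent, so VorJ is active.
No repressor is bound and VorJ is active, so *purG* is transcribed.
→ *purG* is ON in A.
Condition B:
Rhamnulose is absent, so KosX is active.
No repressor is bound and KosX is active, so *velJ* is transcribed.
So VelJ is produced and active.
c-di-GMP is absent, so KulB is inactive.
Zn²⁺ is present, so GixT is inactive.
Required activator KulB is absent, so *morC* is not transcribed.
So MorC is not produced.
Palatinose is absent, so VorJ is active.
With repressor VelJ bound, *purG* is not transcribed.
→ *purG* is OFF in B.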